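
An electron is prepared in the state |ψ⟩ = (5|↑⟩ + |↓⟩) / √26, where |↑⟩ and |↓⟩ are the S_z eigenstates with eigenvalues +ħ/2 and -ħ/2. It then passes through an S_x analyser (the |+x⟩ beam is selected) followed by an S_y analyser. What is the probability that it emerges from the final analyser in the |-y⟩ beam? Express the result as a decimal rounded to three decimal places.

First analyser (S_x): P(|+x⟩) = |⟨+x|ψ⟩|² = 36/52.
After stage 1 the state is |+x⟩; P(|-y⟩) = |⟨-y|+x⟩|² = 1/2.
Joint probability = 36/52 × 1/2 = 0.346.

0.346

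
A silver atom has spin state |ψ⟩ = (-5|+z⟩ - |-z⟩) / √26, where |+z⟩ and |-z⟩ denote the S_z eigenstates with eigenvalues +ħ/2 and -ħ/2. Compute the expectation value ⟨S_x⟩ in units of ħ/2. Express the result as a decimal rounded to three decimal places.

0.385

⟨σ_x⟩ = 2 Re(a* b)/(|a|²+|b|²) with a = -5, b = -1.
a* b = 5, so ⟨σ_x⟩ = 10/26.
⟨S_x⟩ = (ħ/2)·⟨σ_x⟩.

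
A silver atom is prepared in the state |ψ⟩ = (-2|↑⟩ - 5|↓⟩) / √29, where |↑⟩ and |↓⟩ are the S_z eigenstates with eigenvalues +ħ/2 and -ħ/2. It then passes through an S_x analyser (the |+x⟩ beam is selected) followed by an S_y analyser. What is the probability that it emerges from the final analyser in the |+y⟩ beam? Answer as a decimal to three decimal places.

First analyser (S_x): P(|+x⟩) = |⟨+x|ψ⟩|² = 49/58.
After stage 1 the state is |+x⟩; P(|+y⟩) = |⟨+y|+x⟩|² = 1/2.
Joint probability = 49/58 × 1/2 = 0.422.

0.422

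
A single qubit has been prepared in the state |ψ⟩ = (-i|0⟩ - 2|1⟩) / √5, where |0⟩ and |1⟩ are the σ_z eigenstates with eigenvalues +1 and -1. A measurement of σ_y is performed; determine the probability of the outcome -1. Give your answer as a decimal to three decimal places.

|-y⟩ = (|0⟩ - i|1⟩)/√2, so ⟨-y|ψ⟩ = (-3i) / (√2·√5).
P = |-3i|² / 10 = 9/10.

0.900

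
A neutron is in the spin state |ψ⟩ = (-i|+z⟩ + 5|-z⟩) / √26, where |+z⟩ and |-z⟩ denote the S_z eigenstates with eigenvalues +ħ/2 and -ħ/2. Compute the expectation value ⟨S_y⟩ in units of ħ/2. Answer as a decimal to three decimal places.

0.385

⟨σ_y⟩ = 2 Im(a* b)/(|a|²+|b|²) with a = -i, b = 5.
a* b = 5i, so ⟨σ_y⟩ = 10/26.
⟨S_y⟩ = (ħ/2)·⟨σ_y⟩.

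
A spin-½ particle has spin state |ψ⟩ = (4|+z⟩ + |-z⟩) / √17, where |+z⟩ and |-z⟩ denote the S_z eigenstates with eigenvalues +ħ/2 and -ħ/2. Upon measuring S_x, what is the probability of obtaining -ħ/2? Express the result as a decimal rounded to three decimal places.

0.265

|-x⟩ = (|+z⟩ - |-z⟩)/√2, so ⟨-x|ψ⟩ = (3) / (√2·√17).
P = |3|² / 34 = 9/34.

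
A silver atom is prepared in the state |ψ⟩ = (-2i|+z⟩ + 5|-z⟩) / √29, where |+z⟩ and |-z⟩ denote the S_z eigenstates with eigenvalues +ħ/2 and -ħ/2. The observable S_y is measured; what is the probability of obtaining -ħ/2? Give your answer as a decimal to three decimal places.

0.155

|-y⟩ = (|+z⟩ - i|-z⟩)/√2, so ⟨-y|ψ⟩ = (3i) / (√2·√29).
P = |3i|² / 58 = 9/58.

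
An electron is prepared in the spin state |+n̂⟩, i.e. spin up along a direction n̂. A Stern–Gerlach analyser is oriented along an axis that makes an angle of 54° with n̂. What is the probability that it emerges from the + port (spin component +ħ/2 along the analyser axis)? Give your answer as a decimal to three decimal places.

For spin-½, the probability of finding spin-up along an axis at angle θ to the initial spin direction is cos²(θ/2); spin-down is sin²(θ/2).
θ = 54°, so P = cos²(27°) ≈ 0.794.

0.794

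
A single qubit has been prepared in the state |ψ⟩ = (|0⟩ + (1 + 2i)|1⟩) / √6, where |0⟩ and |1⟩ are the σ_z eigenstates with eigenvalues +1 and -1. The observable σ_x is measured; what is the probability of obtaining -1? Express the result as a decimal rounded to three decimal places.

0.333

|-x⟩ = (|0⟩ - |1⟩)/√2, so ⟨-x|ψ⟩ = (-2i) / (√2·√6).
P = |-2i|² / 12 = 4/12.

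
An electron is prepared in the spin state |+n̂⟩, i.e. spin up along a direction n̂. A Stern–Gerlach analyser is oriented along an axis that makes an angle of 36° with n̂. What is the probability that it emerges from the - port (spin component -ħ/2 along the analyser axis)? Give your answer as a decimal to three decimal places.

For spin-½, the probability of finding spin-up along an axis at angle θ to the initial spin direction is cos²(θ/2); spin-down is sin²(θ/2).
θ = 36°, so P = sin²(18°) ≈ 0.095.

0.095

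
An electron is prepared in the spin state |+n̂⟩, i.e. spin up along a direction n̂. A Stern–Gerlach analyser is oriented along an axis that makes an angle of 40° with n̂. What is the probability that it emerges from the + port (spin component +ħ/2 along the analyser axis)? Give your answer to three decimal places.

For spin-½, the probability of finding spin-up along an axis at angle θ to the initial spin direction is cos²(θ/2); spin-down is sin²(θ/2).
θ = 40°, so P = cos²(20°) ≈ 0.883.

0.883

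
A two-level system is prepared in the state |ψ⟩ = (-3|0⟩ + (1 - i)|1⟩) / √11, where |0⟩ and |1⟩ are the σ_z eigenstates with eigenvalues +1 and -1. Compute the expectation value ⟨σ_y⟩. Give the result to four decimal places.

0.5455

⟨σ_y⟩ = 2 Im(a* b)/(|a|²+|b|²) with a = -3, b = (1 - i).
a* b = (-3 + 3i), so ⟨σ_y⟩ = 6/11.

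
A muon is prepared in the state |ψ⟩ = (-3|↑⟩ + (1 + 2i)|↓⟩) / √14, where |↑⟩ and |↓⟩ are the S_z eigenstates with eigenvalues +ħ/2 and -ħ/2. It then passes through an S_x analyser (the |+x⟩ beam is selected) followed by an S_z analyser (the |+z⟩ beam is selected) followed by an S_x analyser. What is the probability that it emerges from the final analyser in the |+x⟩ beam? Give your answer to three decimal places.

0.071

First analyser (S_x): P(|+x⟩) = |⟨+x|ψ⟩|² = 8/28.
After stage 1 the state is |+x⟩; P(|+z⟩) = |⟨+z|+x⟩|² = 1/2.
After stage 2 the state is |+z⟩; P(|+x⟩) = |⟨+x|+z⟩|² = 1/2.
Joint probability = 8/28 × 1/2 × 1/2 = 0.071.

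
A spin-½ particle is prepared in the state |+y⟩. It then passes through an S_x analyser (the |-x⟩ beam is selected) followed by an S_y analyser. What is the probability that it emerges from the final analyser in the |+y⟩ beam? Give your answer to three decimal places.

0.250

First analyser (S_x): from |+y⟩, P(|-x⟩) = 1/2.
After stage 1 the state is |-x⟩; P(|+y⟩) = |⟨+y|-x⟩|² = 1/2.
Joint probability = 1/2 × 1/2 = 0.250.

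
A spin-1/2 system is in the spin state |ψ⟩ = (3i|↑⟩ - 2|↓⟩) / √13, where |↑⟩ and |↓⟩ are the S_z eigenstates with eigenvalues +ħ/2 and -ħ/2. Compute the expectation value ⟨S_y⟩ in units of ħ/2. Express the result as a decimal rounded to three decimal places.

⟨σ_y⟩ = 2 Im(a* b)/(|a|²+|b|²) with a = 3i, b = -2.
a* b = 6i, so ⟨σ_y⟩ = 12/13.
⟨S_y⟩ = (ħ/2)·⟨σ_y⟩.

0.923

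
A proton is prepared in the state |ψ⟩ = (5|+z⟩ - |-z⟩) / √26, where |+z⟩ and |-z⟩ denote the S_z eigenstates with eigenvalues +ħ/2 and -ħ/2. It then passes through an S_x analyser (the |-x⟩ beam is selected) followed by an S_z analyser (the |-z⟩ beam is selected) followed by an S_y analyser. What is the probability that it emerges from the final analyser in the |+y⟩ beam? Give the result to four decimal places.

0.1731

First analyser (S_x): P(|-x⟩) = |⟨-x|ψ⟩|² = 36/52.
After stage 1 the state is |-x⟩; P(|-z⟩) = |⟨-z|-x⟩|² = 1/2.
After stage 2 the state is |-z⟩; P(|+y⟩) = |⟨+y|-z⟩|² = 1/2.
Joint probability = 36/52 × 1/2 × 1/2 = 0.1731.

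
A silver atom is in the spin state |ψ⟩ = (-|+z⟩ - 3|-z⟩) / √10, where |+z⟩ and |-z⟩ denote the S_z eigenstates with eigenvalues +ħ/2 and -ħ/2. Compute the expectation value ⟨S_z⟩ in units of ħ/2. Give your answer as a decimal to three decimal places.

-0.800

⟨σ_z⟩ = |a|² - |b|² divided by |a|²+|b|², with a, b the |+z⟩, |-z⟩ amplitudes.
= (1 - 9)/10 = -8/10.
⟨S_z⟩ = (ħ/2)·⟨σ_z⟩.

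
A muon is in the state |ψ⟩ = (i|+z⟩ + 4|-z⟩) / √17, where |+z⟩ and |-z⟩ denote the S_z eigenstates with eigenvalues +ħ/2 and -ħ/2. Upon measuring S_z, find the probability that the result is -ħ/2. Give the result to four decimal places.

The -ħ/2 outcome corresponds to |-z⟩. Its amplitude in |ψ⟩ is 4/√17.
P = |4|² / 17 = 16/17.

0.9412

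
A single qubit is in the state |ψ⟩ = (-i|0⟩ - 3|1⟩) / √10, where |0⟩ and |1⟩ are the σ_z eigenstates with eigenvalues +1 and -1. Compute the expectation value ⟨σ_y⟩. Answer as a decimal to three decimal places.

-0.600

⟨σ_y⟩ = 2 Im(a* b)/(|a|²+|b|²) with a = -i, b = -3.
a* b = -3i, so ⟨σ_y⟩ = -6/10.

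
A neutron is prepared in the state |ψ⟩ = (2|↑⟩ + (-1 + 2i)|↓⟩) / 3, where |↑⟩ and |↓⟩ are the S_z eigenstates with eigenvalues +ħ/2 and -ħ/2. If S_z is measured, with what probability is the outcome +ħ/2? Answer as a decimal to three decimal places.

The +ħ/2 outcome corresponds to |↑⟩. Its amplitude in |ψ⟩ is 2/3.
P = |2|² / 9 = 4/9.

0.444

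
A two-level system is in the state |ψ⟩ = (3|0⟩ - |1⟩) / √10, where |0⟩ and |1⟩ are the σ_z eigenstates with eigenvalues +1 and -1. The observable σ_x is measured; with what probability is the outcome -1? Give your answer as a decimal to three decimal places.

|-x⟩ = (|0⟩ - |1⟩)/√2, so ⟨-x|ψ⟩ = (4) / (√2·√10).
P = |4|² / 20 = 16/20.

0.800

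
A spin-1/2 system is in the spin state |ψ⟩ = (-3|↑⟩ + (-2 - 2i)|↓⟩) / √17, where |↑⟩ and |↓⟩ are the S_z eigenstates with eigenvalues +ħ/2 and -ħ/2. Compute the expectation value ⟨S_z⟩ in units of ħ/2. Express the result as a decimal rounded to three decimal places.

0.059

⟨σ_z⟩ = |a|² - |b|² divided by |a|²+|b|², with a, b the |↑⟩, |↓⟩ amplitudes.
= (9 - 8)/17 = 1/17.
⟨S_z⟩ = (ħ/2)·⟨σ_z⟩.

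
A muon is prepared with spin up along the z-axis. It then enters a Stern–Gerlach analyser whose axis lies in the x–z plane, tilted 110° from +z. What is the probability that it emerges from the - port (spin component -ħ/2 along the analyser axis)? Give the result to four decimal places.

For spin-½, the probability of finding spin-up along an axis at angle θ to the initial spin direction is cos²(θ/2); spin-down is sin²(θ/2).
θ = 110°, so P = sin²(55°) ≈ 0.6710.

0.6710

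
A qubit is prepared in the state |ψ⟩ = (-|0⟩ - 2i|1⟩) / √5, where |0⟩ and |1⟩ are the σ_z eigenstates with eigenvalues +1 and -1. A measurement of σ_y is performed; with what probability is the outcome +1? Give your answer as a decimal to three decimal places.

|+y⟩ = (|0⟩ + i|1⟩)/√2, so ⟨+y|ψ⟩ = (-3) / (√2·√5).
P = |-3|² / 10 = 9/10.

0.900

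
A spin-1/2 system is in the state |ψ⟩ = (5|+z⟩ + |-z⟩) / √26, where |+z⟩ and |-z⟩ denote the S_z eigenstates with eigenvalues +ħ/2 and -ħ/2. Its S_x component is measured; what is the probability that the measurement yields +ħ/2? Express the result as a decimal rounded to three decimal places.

0.692

|+x⟩ = (|+z⟩ + |-z⟩)/√2, so ⟨+x|ψ⟩ = (6) / (√2·√26).
P = |6|² / 52 = 36/52.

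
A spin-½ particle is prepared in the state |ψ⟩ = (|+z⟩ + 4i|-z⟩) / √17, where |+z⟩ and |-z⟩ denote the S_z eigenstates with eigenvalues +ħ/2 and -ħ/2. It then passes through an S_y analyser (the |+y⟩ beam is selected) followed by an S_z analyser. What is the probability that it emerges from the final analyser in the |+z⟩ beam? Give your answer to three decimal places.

0.368

First analyser (S_y): P(|+y⟩) = |⟨+y|ψ⟩|² = 25/34.
After stage 1 the state is |+y⟩; P(|+z⟩) = |⟨+z|+y⟩|² = 1/2.
Joint probability = 25/34 × 1/2 = 0.368.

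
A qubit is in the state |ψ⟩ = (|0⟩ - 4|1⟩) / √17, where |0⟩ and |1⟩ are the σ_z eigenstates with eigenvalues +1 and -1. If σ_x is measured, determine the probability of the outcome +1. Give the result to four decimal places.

0.2647

|+x⟩ = (|0⟩ + |1⟩)/√2, so ⟨+x|ψ⟩ = (-3) / (√2·√17).
P = |-3|² / 34 = 9/34.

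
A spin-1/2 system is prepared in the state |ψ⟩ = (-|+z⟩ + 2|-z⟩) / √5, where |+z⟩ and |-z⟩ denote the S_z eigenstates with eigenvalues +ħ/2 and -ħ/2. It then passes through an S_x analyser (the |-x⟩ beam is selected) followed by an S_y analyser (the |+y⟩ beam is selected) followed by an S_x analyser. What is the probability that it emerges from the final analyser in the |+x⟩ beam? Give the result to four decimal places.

First analyser (S_x): P(|-x⟩) = |⟨-x|ψ⟩|² = 9/10.
After stage 1 the state is |-x⟩; P(|+y⟩) = |⟨+y|-x⟩|² = 1/2.
After stage 2 the state is |+y⟩; P(|+x⟩) = |⟨+x|+y⟩|² = 1/2.
Joint probability = 9/10 × 1/2 × 1/2 = 0.2250.

0.2250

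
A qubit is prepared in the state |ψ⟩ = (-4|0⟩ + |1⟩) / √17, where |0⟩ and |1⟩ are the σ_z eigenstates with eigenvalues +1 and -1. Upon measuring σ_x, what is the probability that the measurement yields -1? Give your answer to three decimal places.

0.735

|-x⟩ = (|0⟩ - |1⟩)/√2, so ⟨-x|ψ⟩ = (-5) / (√2·√17).
P = |-5|² / 34 = 25/34.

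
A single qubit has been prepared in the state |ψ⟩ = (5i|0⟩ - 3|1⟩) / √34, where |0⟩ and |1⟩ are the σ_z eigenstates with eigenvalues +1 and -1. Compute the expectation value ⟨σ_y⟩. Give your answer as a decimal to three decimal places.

0.882

⟨σ_y⟩ = 2 Im(a* b)/(|a|²+|b|²) with a = 5i, b = -3.
a* b = 15i, so ⟨σ_y⟩ = 30/34.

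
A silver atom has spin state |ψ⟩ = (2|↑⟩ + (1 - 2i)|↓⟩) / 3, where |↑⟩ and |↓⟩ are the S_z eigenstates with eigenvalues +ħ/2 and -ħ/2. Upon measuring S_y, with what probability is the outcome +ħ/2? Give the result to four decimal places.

|+y⟩ = (|↑⟩ + i|↓⟩)/√2, so ⟨+y|ψ⟩ = (-i) / (√2·3).
P = |-i|² / 18 = 1/18.

0.0556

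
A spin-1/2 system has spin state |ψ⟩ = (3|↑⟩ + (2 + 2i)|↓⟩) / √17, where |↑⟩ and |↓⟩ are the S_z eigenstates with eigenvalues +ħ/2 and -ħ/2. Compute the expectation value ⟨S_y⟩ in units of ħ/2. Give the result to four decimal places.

0.7059

⟨σ_y⟩ = 2 Im(a* b)/(|a|²+|b|²) with a = 3, b = (2 + 2i).
a* b = (6 + 6i), so ⟨σ_y⟩ = 12/17.
⟨S_y⟩ = (ħ/2)·⟨σ_y⟩.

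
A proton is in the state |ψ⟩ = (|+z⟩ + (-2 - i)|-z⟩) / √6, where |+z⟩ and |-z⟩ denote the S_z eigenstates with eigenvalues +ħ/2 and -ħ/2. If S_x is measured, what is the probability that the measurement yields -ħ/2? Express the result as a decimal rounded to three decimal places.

0.833

|-x⟩ = (|+z⟩ - |-z⟩)/√2, so ⟨-x|ψ⟩ = (3 + i) / (√2·√6).
P = |3 + i|² / 12 = 10/12.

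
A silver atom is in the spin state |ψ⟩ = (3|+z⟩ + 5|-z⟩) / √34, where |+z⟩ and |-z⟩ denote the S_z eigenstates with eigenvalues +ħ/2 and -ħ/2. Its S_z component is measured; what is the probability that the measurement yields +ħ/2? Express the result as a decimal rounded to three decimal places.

0.265

The +ħ/2 outcome corresponds to |+z⟩. Its amplitude in |ψ⟩ is 3/√34.
P = |3|² / 34 = 9/34.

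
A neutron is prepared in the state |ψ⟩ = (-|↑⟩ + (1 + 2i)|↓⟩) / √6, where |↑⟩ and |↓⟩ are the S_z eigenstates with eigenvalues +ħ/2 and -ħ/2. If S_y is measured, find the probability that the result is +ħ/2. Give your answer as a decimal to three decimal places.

|+y⟩ = (|↑⟩ + i|↓⟩)/√2, so ⟨+y|ψ⟩ = (1 - i) / (√2·√6).
P = |1 - i|² / 12 = 2/12.

0.167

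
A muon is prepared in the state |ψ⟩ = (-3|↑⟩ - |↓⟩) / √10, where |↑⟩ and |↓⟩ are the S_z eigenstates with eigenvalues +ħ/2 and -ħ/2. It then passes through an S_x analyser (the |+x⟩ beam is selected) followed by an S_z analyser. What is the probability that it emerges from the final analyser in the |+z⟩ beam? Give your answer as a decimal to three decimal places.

First analyser (S_x): P(|+x⟩) = |⟨+x|ψ⟩|² = 16/20.
After stage 1 the state is |+x⟩; P(|+z⟩) = |⟨+z|+x⟩|² = 1/2.
Joint probability = 16/20 × 1/2 = 0.400.

0.400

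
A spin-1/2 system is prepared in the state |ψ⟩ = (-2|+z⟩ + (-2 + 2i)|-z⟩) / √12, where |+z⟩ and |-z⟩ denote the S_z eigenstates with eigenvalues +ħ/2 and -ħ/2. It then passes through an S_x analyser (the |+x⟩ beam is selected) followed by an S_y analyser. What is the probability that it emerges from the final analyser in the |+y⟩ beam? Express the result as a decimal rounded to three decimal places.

First analyser (S_x): P(|+x⟩) = |⟨+x|ψ⟩|² = 20/24.
After stage 1 the state is |+x⟩; P(|+y⟩) = |⟨+y|+x⟩|² = 1/2.
Joint probability = 20/24 × 1/2 = 0.417.

0.417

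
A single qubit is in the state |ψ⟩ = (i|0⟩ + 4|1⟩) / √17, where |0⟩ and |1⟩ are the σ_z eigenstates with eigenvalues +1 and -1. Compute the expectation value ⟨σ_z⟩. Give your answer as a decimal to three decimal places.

-0.882

⟨σ_z⟩ = |a|² - |b|² divided by |a|²+|b|², with a, b the |0⟩, |1⟩ amplitudes.
= (1 - 16)/17 = -15/17.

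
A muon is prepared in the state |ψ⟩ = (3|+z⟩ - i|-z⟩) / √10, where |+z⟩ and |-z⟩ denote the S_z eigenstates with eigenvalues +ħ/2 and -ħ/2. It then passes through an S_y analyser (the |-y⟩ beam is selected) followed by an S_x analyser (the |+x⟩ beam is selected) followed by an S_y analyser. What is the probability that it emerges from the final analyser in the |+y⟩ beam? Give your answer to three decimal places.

First analyser (S_y): P(|-y⟩) = |⟨-y|ψ⟩|² = 16/20.
After stage 1 the state is |-y⟩; P(|+x⟩) = |⟨+x|-y⟩|² = 1/2.
After stage 2 the state is |+x⟩; P(|+y⟩) = |⟨+y|+x⟩|² = 1/2.
Joint probability = 16/20 × 1/2 × 1/2 = 0.200.

0.200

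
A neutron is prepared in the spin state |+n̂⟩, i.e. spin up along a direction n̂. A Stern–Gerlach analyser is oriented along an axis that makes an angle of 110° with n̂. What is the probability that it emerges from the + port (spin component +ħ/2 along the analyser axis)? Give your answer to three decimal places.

For spin-½, the probability of finding spin-up along an axis at angle θ to the initial spin direction is cos²(θ/2); spin-down is sin²(θ/2).
θ = 110°, so P = cos²(55°) ≈ 0.329.

0.329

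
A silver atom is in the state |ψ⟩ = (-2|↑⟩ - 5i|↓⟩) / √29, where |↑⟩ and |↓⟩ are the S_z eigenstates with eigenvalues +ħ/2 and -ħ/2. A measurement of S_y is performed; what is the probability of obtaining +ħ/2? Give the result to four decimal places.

|+y⟩ = (|↑⟩ + i|↓⟩)/√2, so ⟨+y|ψ⟩ = (-7) / (√2·√29).
P = |-7|² / 58 = 49/58.

0.8448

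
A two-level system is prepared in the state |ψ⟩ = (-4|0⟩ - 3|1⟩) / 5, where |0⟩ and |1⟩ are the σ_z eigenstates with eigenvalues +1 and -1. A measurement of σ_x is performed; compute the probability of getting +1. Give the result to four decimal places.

0.9800

|+x⟩ = (|0⟩ + |1⟩)/√2, so ⟨+x|ψ⟩ = (-7) / (√2·5).
P = |-7|² / 50 = 49/50.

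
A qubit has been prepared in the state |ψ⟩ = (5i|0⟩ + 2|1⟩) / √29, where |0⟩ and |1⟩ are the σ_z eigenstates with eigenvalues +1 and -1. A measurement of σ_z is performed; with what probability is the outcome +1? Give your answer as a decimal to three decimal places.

The +1 outcome corresponds to |0⟩. Its amplitude in |ψ⟩ is 5i/√29.
P = |5i|² / 29 = 25/29.

0.862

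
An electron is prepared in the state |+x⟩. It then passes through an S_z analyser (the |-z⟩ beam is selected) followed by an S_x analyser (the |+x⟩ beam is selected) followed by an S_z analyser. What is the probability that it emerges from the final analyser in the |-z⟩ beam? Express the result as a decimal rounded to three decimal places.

First analyser (S_z): from |+x⟩, P(|-z⟩) = 1/2.
After stage 1 the state is |-z⟩; P(|+x⟩) = |⟨+x|-z⟩|² = 1/2.
After stage 2 the state is |+x⟩; P(|-z⟩) = |⟨-z|+x⟩|² = 1/2.
Joint probability = 1/2 × 1/2 × 1/2 = 0.125.

0.125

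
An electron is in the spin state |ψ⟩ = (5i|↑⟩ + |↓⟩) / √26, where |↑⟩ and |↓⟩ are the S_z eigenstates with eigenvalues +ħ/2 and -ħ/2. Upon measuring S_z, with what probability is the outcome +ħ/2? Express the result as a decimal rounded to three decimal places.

The +ħ/2 outcome corresponds to |↑⟩. Its amplitude in |ψ⟩ is 5i/√26.
P = |5i|² / 26 = 25/26.

0.962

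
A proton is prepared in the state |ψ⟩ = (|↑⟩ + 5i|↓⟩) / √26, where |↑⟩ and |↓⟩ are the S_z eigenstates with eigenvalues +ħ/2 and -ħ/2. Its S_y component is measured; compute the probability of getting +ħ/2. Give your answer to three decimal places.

|+y⟩ = (|↑⟩ + i|↓⟩)/√2, so ⟨+y|ψ⟩ = (6) / (√2·√26).
P = |6|² / 52 = 36/52.

0.692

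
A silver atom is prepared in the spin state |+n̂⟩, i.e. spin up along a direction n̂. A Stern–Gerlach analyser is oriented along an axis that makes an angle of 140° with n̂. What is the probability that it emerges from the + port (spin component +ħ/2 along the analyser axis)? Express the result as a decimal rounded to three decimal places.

For spin-½, the probability of finding spin-up along an axis at angle θ to the initial spin direction is cos²(θ/2); spin-down is sin²(θ/2).
θ = 140°, so P = cos²(70°) ≈ 0.117.

0.117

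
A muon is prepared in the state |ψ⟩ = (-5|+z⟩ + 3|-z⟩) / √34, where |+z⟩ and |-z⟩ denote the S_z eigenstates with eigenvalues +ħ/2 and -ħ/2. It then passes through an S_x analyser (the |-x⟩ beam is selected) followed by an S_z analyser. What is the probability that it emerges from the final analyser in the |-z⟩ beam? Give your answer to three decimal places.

First analyser (S_x): P(|-x⟩) = |⟨-x|ψ⟩|² = 64/68.
After stage 1 the state is |-x⟩; P(|-z⟩) = |⟨-z|-x⟩|² = 1/2.
Joint probability = 64/68 × 1/2 = 0.471.

0.471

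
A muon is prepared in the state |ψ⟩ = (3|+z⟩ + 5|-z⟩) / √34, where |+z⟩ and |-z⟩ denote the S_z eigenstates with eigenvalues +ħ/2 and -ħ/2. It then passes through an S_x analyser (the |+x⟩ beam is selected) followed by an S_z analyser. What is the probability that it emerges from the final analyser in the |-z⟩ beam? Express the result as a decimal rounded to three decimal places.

0.471

First analyser (S_x): P(|+x⟩) = |⟨+x|ψ⟩|² = 64/68.
After stage 1 the state is |+x⟩; P(|-z⟩) = |⟨-z|+x⟩|² = 1/2.
Joint probability = 64/68 × 1/2 = 0.471.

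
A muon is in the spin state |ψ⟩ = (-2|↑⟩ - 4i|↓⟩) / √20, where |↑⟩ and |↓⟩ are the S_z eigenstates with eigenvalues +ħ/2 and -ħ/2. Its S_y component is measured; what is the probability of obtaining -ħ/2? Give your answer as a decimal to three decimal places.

|-y⟩ = (|↑⟩ - i|↓⟩)/√2, so ⟨-y|ψ⟩ = (2) / (√2·√20).
P = |2|² / 40 = 4/40.

0.100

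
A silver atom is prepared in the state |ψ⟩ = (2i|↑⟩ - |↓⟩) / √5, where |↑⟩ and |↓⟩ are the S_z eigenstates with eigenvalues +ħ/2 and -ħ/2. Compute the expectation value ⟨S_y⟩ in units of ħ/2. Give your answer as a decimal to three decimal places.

0.800

⟨σ_y⟩ = 2 Im(a* b)/(|a|²+|b|²) with a = 2i, b = -1.
a* b = 2i, so ⟨σ_y⟩ = 4/5.
⟨S_y⟩ = (ħ/2)·⟨σ_y⟩.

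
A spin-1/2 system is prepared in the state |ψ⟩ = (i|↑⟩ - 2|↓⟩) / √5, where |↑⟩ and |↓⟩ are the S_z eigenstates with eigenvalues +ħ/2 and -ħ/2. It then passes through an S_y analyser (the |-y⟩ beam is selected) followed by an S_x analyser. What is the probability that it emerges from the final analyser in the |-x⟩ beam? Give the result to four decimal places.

0.0500

First analyser (S_y): P(|-y⟩) = |⟨-y|ψ⟩|² = 1/10.
After stage 1 the state is |-y⟩; P(|-x⟩) = |⟨-x|-y⟩|² = 1/2.
Joint probability = 1/10 × 1/2 = 0.0500.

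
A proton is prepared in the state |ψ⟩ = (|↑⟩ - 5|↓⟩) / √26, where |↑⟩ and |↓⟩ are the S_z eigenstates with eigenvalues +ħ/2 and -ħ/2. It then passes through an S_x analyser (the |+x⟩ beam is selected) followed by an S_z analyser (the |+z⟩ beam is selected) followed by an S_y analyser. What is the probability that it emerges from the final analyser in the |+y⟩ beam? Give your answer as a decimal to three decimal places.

0.077

First analyser (S_x): P(|+x⟩) = |⟨+x|ψ⟩|² = 16/52.
After stage 1 the state is |+x⟩; P(|+z⟩) = |⟨+z|+x⟩|² = 1/2.
After stage 2 the state is |+z⟩; P(|+y⟩) = |⟨+y|+z⟩|² = 1/2.
Joint probability = 16/52 × 1/2 × 1/2 = 0.077.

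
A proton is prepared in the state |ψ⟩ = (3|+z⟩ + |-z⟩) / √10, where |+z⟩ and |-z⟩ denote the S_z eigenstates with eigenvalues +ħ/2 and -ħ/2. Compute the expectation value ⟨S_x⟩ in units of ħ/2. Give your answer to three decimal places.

0.600

⟨σ_x⟩ = 2 Re(a* b)/(|a|²+|b|²) with a = 3, b = 1.
a* b = 3, so ⟨σ_x⟩ = 6/10.
⟨S_x⟩ = (ħ/2)·⟨σ_x⟩.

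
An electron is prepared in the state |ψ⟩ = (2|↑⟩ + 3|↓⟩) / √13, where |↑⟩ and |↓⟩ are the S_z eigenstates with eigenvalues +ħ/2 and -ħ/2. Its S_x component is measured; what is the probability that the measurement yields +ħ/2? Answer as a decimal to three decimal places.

0.962

|+x⟩ = (|↑⟩ + |↓⟩)/√2, so ⟨+x|ψ⟩ = (5) / (√2·√13).
P = |5|² / 26 = 25/26.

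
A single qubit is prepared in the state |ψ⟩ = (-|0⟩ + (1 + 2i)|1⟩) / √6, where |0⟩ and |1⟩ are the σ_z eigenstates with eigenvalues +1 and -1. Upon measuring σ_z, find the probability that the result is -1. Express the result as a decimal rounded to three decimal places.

0.833

The -1 outcome corresponds to |1⟩. Its amplitude in |ψ⟩ is (1 + 2i)/√6.
P = |1 + 2i|² / 6 = 5/6.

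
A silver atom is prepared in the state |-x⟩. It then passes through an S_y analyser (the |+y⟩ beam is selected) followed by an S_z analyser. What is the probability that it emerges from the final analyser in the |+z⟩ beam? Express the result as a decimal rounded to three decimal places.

First analyser (S_y): from |-x⟩, P(|+y⟩) = 1/2.
After stage 1 the state is |+y⟩; P(|+z⟩) = |⟨+z|+y⟩|² = 1/2.
Joint probability = 1/2 × 1/2 = 0.250.

0.250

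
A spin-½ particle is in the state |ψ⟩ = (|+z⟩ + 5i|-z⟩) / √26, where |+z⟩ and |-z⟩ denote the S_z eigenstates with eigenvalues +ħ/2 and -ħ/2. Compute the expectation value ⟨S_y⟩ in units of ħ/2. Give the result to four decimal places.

⟨σ_y⟩ = 2 Im(a* b)/(|a|²+|b|²) with a = 1, b = 5i.
a* b = 5i, so ⟨σ_y⟩ = 10/26.
⟨S_y⟩ = (ħ/2)·⟨σ_y⟩.

0.3846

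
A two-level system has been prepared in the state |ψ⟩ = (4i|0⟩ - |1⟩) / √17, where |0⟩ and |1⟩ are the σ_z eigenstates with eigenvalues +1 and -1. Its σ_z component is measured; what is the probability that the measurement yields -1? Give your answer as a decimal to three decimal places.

0.059

The -1 outcome corresponds to |1⟩. Its amplitude in |ψ⟩ is -1/√17.
P = |-1|² / 17 = 1/17.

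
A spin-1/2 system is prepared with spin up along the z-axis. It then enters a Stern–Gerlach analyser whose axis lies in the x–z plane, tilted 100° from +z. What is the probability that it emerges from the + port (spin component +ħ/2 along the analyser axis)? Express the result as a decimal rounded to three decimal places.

For spin-½, the probability of finding spin-up along an axis at angle θ to the initial spin direction is cos²(θ/2); spin-down is sin²(θ/2).
θ = 100°, so P = cos²(50°) ≈ 0.413.

0.413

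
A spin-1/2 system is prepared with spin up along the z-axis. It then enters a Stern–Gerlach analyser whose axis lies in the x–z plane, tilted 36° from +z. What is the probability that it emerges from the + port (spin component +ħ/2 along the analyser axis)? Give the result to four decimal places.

0.9045

For spin-½, the probability of finding spin-up along an axis at angle θ to the initial spin direction is cos²(θ/2); spin-down is sin²(θ/2).
θ = 36°, so P = cos²(18°) ≈ 0.9045.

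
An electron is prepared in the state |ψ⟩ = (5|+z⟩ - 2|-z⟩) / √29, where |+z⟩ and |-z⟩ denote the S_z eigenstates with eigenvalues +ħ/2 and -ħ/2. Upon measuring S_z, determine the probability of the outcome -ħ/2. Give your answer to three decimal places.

0.138

The -ħ/2 outcome corresponds to |-z⟩. Its amplitude in |ψ⟩ is -2/√29.
P = |-2|² / 29 = 4/29.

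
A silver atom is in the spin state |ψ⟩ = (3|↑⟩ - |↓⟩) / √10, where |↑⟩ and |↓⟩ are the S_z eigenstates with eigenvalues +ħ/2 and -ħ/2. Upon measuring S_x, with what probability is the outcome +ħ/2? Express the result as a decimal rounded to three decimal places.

|+x⟩ = (|↑⟩ + |↓⟩)/√2, so ⟨+x|ψ⟩ = (2) / (√2·√10).
P = |2|² / 20 = 4/20.

0.200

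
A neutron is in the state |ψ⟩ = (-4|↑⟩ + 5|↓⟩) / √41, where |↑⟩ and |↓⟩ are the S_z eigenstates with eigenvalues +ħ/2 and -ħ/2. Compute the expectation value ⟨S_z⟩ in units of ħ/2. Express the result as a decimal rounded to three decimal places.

-0.220

⟨σ_z⟩ = |a|² - |b|² divided by |a|²+|b|², with a, b the |↑⟩, |↓⟩ amplitudes.
= (16 - 25)/41 = -9/41.
⟨S_z⟩ = (ħ/2)·⟨σ_z⟩.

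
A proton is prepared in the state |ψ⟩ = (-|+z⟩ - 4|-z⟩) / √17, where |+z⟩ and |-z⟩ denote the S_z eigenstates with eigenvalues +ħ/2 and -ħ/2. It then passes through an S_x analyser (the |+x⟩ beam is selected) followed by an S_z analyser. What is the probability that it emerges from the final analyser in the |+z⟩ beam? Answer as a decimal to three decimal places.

First analyser (S_x): P(|+x⟩) = |⟨+x|ψ⟩|² = 25/34.
After stage 1 the state is |+x⟩; P(|+z⟩) = |⟨+z|+x⟩|² = 1/2.
Joint probability = 25/34 × 1/2 = 0.368.

0.368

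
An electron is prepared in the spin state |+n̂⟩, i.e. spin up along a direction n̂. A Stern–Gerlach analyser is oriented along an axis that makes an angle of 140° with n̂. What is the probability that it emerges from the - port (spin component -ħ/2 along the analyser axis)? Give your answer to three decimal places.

For spin-½, the probability of finding spin-up along an axis at angle θ to the initial spin direction is cos²(θ/2); spin-down is sin²(θ/2).
θ = 140°, so P = sin²(70°) ≈ 0.883.

0.883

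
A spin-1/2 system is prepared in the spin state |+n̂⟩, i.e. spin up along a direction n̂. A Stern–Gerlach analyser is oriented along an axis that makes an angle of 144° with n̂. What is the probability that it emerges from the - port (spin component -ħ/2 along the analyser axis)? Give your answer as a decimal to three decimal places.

For spin-½, the probability of finding spin-up along an axis at angle θ to the initial spin direction is cos²(θ/2); spin-down is sin²(θ/2).
θ = 144°, so P = sin²(72°) ≈ 0.905.

0.905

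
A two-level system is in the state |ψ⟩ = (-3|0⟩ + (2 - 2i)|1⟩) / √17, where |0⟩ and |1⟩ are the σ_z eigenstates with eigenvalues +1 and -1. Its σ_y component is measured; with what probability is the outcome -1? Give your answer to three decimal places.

|-y⟩ = (|0⟩ - i|1⟩)/√2, so ⟨-y|ψ⟩ = (-1 + 2i) / (√2·√17).
P = |-1 + 2i|² / 34 = 5/34.

0.147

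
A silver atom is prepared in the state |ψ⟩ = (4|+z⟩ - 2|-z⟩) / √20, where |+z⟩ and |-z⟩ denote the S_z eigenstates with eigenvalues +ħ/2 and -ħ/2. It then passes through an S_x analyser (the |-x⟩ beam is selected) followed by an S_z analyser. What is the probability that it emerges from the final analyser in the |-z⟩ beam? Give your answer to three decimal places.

0.450

First analyser (S_x): P(|-x⟩) = |⟨-x|ψ⟩|² = 36/40.
After stage 1 the state is |-x⟩; P(|-z⟩) = |⟨-z|-x⟩|² = 1/2.
Joint probability = 36/40 × 1/2 = 0.450.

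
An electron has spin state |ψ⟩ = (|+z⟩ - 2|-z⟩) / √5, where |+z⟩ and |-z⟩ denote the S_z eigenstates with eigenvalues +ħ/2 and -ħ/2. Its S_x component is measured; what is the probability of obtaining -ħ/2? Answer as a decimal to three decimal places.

|-x⟩ = (|+z⟩ - |-z⟩)/√2, so ⟨-x|ψ⟩ = (3) / (√2·√5).
P = |3|² / 10 = 9/10.

0.900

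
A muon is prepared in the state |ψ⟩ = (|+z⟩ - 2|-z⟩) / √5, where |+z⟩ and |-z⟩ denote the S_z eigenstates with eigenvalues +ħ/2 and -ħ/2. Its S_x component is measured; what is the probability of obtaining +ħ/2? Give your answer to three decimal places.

0.100

|+x⟩ = (|+z⟩ + |-z⟩)/√2, so ⟨+x|ψ⟩ = (-1) / (√2·√5).
P = |-1|² / 10 = 1/10.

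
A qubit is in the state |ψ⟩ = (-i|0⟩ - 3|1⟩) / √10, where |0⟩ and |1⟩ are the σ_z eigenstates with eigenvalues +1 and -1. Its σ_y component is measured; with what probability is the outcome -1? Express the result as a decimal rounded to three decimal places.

|-y⟩ = (|0⟩ - i|1⟩)/√2, so ⟨-y|ψ⟩ = (-4i) / (√2·√10).
P = |-4i|² / 20 = 16/20.

0.800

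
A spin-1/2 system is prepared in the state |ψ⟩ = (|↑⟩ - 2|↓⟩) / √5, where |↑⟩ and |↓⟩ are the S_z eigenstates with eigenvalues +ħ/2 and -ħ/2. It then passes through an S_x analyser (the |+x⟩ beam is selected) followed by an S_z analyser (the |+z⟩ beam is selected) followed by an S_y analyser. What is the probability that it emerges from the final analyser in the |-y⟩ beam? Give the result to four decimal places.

First analyser (S_x): P(|+x⟩) = |⟨+x|ψ⟩|² = 1/10.
After stage 1 the state is |+x⟩; P(|+z⟩) = |⟨+z|+x⟩|² = 1/2.
After stage 2 the state is |+z⟩; P(|-y⟩) = |⟨-y|+z⟩|² = 1/2.
Joint probability = 1/10 × 1/2 × 1/2 = 0.0250.

0.0250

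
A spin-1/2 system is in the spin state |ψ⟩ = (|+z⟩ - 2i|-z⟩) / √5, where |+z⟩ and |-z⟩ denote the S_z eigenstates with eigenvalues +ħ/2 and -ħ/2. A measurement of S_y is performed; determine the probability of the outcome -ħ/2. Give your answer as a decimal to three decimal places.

|-y⟩ = (|+z⟩ - i|-z⟩)/√2, so ⟨-y|ψ⟩ = (3) / (√2·√5).
P = |3|² / 10 = 9/10.

0.900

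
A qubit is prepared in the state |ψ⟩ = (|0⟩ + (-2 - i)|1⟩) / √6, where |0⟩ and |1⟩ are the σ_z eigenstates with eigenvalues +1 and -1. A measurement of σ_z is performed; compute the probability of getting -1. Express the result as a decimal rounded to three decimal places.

The -1 outcome corresponds to |1⟩. Its amplitude in |ψ⟩ is (-2 - i)/√6.
P = |-2 - i|² / 6 = 5/6.

0.833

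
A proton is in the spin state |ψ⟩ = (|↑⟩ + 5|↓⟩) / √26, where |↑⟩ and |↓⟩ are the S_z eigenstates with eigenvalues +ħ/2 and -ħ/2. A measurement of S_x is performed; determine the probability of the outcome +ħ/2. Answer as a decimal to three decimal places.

|+x⟩ = (|↑⟩ + |↓⟩)/√2, so ⟨+x|ψ⟩ = (6) / (√2·√26).
P = |6|² / 52 = 36/52.

0.692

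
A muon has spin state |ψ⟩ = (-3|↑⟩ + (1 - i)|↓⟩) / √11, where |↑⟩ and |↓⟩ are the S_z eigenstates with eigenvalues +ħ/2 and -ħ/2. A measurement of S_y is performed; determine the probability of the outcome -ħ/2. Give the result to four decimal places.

|-y⟩ = (|↑⟩ - i|↓⟩)/√2, so ⟨-y|ψ⟩ = (-2 + i) / (√2·√11).
P = |-2 + i|² / 22 = 5/22.

0.2273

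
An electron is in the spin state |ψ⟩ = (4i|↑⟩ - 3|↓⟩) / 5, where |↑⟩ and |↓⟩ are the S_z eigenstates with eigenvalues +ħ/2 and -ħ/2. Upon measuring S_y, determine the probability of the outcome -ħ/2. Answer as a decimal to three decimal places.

|-y⟩ = (|↑⟩ - i|↓⟩)/√2, so ⟨-y|ψ⟩ = (i) / (√2·5).
P = |i|² / 50 = 1/50.

0.020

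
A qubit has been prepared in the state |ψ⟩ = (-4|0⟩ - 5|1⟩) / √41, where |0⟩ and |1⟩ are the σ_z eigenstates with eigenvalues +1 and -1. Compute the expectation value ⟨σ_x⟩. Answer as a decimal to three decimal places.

⟨σ_x⟩ = 2 Re(a* b)/(|a|²+|b|²) with a = -4, b = -5.
a* b = 20, so ⟨σ_x⟩ = 40/41.

0.976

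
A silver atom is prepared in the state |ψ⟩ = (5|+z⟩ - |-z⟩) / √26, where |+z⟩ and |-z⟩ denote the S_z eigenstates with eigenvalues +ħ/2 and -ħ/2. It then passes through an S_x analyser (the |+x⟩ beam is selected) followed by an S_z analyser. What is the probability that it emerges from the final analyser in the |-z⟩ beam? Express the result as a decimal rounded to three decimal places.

0.154

First analyser (S_x): P(|+x⟩) = |⟨+x|ψ⟩|² = 16/52.
After stage 1 the state is |+x⟩; P(|-z⟩) = |⟨-z|+x⟩|² = 1/2.
Joint probability = 16/52 × 1/2 = 0.154.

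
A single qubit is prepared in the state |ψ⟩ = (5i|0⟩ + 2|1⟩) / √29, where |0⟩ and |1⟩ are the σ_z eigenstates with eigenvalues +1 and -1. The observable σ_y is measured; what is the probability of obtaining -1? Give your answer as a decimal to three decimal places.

|-y⟩ = (|0⟩ - i|1⟩)/√2, so ⟨-y|ψ⟩ = (7i) / (√2·√29).
P = |7i|² / 58 = 49/58.

0.845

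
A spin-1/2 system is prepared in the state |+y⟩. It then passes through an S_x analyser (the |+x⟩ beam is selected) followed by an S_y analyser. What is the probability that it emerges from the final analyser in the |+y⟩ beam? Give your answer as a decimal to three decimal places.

First analyser (S_x): from |+y⟩, P(|+x⟩) = 1/2.
After stage 1 the state is |+x⟩; P(|+y⟩) = |⟨+y|+x⟩|² = 1/2.
Joint probability = 1/2 × 1/2 = 0.250.

0.250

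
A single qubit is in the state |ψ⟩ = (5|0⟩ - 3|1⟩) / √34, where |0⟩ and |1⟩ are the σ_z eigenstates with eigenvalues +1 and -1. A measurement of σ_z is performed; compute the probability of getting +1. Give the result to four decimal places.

The +1 outcome corresponds to |0⟩. Its amplitude in |ψ⟩ is 5/√34.
P = |5|² / 34 = 25/34.

0.7353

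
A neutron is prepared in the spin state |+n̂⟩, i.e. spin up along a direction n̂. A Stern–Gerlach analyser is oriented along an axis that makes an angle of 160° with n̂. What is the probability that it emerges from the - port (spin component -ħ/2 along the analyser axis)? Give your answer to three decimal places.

0.970

For spin-½, the probability of finding spin-up along an axis at angle θ to the initial spin direction is cos²(θ/2); spin-down is sin²(θ/2).
θ = 160°, so P = sin²(80°) ≈ 0.970.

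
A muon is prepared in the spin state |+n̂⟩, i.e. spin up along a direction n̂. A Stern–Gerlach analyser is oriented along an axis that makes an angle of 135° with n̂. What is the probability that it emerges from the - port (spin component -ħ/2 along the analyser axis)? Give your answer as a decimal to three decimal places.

0.854

For spin-½, the probability of finding spin-up along an axis at angle θ to the initial spin direction is cos²(θ/2); spin-down is sin²(θ/2).
θ = 135°, so P = sin²(67.5°) ≈ 0.854.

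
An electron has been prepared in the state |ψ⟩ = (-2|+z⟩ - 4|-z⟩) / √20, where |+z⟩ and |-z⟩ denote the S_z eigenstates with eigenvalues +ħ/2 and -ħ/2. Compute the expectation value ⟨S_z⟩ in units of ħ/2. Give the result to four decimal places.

-0.6000

⟨σ_z⟩ = |a|² - |b|² divided by |a|²+|b|², with a, b the |+z⟩, |-z⟩ amplitudes.
= (4 - 16)/20 = -12/20.
⟨S_z⟩ = (ħ/2)·⟨σ_z⟩.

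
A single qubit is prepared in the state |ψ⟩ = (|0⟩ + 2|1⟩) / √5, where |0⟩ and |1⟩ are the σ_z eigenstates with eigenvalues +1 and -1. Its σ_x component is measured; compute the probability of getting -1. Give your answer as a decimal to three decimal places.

0.100

|-x⟩ = (|0⟩ - |1⟩)/√2, so ⟨-x|ψ⟩ = (-1) / (√2·√5).
P = |-1|² / 10 = 1/10.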